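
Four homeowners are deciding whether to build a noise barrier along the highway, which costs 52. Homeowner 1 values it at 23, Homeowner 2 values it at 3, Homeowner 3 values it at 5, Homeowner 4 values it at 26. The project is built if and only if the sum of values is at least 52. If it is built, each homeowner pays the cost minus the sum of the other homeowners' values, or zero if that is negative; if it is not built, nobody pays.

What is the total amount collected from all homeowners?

Total value 57 ≥ cost 52, so it is built.
Homeowner 1: others sum to 34; max(0, 52 - 34) = 18.
Homeowner 2: others sum to 54; max(0, 52 - 54) = 0.
Homeowner 3: others sum to 52; max(0, 52 - 52) = 0.
Homeowner 4: others sum to 31; max(0, 52 - 31) = 21.
Total collected = 18 + 0 + 0 + 21 = 39.

39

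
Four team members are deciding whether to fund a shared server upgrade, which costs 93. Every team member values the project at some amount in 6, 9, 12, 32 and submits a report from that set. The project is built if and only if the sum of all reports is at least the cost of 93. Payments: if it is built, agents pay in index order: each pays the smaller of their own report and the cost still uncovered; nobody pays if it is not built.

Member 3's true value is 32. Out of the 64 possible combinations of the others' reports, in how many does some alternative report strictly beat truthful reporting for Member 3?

1

Others report (32, 32, 32): truth gives 3; report 6 gives 26 > 3. Violating.
Others report (6, 6, 6): truth gives 0; no alternative beats it.
Others report (6, 6, 9): truth gives 0; no alternative beats it.
(Checking all 64 profiles: 1 has a profitable deviation, 63 do not.)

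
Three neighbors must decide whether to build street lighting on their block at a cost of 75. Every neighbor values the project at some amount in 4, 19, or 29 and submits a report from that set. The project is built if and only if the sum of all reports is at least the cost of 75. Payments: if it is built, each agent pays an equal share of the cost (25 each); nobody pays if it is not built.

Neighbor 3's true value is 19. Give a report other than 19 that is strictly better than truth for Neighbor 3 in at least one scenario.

Suppose Neighbor 1 reports 29 and Neighbor 2 reports 29.
Report 19: project built, pays 25, utility 19 - 25 = -6.
Report 4: project not built, utility 0.
So reporting 4 beats truth here (0 > -6).

4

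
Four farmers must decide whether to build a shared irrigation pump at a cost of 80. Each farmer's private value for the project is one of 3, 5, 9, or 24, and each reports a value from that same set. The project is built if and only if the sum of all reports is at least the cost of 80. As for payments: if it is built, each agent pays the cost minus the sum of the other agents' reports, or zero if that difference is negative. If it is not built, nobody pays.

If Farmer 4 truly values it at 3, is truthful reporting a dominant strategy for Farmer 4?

Yes

Check each profile of the others' reports and compare truth against every alternative report.
Others report (3, 3, 3): truth gives 0, best alternative gives 0.
Others report (3, 3, 5): truth gives 0, best alternative gives 0.
Others report (3, 3, 9): truth gives 0, best alternative gives 0.
Others report (3, 3, 24): truth gives 0, best alternative gives 0.
Others report (3, 5, 3): truth gives 0, best alternative gives 0.
Others report (3, 5, 5): truth gives 0, best alternative gives 0.
(Remaining 58 profiles checked similarly; truth is weakly best in each.)
In every case the truthful report is at least as good as any alternative, so it is a dominant strategy.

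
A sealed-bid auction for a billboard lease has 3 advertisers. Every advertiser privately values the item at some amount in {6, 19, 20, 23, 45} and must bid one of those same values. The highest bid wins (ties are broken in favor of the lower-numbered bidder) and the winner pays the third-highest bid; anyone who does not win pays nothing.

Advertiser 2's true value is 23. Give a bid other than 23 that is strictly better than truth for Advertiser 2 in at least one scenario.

Suppose Advertiser 1 bids 6 and Advertiser 3 bids 45.
Bid 23: loses, pays 0, utility 0.
Bid 45: wins, pays 6, utility 23 - 6 = 17.
So bidding 45 beats truth here (17 > 0).

45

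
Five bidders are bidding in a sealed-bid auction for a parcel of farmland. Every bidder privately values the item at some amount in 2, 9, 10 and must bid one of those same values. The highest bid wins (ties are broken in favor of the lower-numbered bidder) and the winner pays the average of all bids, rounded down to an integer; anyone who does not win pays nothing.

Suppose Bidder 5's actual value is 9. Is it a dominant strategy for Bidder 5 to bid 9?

Consider the case where Bidder 1 bids 2, Bidder 2 bids 2, Bidder 3 bids 2 and Bidder 4 bids 9.
Truthful bid 9: loses, pays 0, utility 0.
Bid 10 instead: wins, pays 5, utility 9 - 5 = 4.
Since 4 > 0, bidding 10 is strictly better here, so truthful bidding is not dominant.

No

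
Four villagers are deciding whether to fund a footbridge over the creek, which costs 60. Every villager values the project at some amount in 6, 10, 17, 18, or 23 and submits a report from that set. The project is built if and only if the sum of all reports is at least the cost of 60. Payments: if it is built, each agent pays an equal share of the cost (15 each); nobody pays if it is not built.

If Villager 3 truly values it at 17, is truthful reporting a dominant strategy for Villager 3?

Consider the case where Villager 1 reports 6, Villager 2 reports 10 and Villager 4 reports 23.
Truthful report 17: project not built, utility 0.
Report 23 instead: project built, pays 15, utility 17 - 15 = 2.
Since 2 > 0, reporting 23 is strictly better here, so truthful reporting is not dominant.

No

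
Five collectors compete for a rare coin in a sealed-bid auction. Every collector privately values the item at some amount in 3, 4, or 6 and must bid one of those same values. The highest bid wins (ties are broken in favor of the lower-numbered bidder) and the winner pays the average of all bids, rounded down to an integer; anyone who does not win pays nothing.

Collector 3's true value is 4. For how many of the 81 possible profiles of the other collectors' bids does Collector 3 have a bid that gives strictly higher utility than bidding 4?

2

Others bid (3, 4, 3, 3): truth gives 0; bid 6 gives 1 > 0. Violating.
Others bid (4, 3, 3, 3): truth gives 0; bid 6 gives 1 > 0. Violating.
Others bid (3, 3, 3, 3): truth gives 1; no alternative beats it.
Others bid (3, 3, 3, 4): truth gives 1; no alternative beats it.
(Checking all 81 profiles: 2 have a profitable deviation, 79 do not.)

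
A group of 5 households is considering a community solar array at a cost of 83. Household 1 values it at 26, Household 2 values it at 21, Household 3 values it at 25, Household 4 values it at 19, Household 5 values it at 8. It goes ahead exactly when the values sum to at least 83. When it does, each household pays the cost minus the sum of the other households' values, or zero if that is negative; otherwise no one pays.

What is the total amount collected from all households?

27

Total value 99 ≥ cost 83, so it is built.
Household 1: others sum to 73; max(0, 83 - 73) = 10.
Household 2: others sum to 78; max(0, 83 - 78) = 5.
Household 3: others sum to 74; max(0, 83 - 74) = 9.
Household 4: others sum to 80; max(0, 83 - 80) = 3.
Household 5: others sum to 91; max(0, 83 - 91) = 0.
Total collected = 10 + 5 + 9 + 3 + 0 = 27.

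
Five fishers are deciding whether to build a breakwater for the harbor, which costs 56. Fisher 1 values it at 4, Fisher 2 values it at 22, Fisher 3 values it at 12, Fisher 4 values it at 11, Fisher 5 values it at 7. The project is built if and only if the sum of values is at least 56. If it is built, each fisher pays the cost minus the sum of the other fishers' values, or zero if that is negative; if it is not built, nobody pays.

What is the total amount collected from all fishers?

56

Total value 56 ≥ cost 56, so it is built.
Fisher 1: others sum to 52; max(0, 56 - 52) = 4.
Fisher 2: others sum to 34; max(0, 56 - 34) = 22.
Fisher 3: others sum to 44; max(0, 56 - 44) = 12.
Fisher 4: others sum to 45; max(0, 56 - 45) = 11.
Fisher 5: others sum to 49; max(0, 56 - 49) = 7.
Total collected = 4 + 22 + 12 + 11 + 7 = 56.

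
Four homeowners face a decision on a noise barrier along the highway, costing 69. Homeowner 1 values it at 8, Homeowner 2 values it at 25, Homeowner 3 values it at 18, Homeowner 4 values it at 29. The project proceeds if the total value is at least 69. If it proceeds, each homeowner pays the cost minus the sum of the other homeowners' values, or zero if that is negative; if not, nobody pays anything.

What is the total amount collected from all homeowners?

Total value 80 ≥ cost 69, so it is built.
Homeowner 1: others sum to 72; max(0, 69 - 72) = 0.
Homeowner 2: others sum to 55; max(0, 69 - 55) = 14.
Homeowner 3: others sum to 62; max(0, 69 - 62) = 7.
Homeowner 4: others sum to 51; max(0, 69 - 51) = 18.
Total collected = 0 + 14 + 7 + 18 = 39.

39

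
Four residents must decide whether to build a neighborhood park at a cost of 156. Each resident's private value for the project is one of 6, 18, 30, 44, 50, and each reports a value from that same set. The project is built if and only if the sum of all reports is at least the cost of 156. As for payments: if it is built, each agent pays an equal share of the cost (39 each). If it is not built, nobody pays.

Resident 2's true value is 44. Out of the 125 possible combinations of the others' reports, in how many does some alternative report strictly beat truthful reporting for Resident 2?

9

Others report (6, 50, 50): truth gives 0; report 50 gives 5 > 0. Violating.
Others report (18, 44, 44): truth gives 0; report 50 gives 5 > 0. Violating.
Others report (30, 30, 50): truth gives 0; report 50 gives 5 > 0. Violating.
Others report (30, 50, 30): truth gives 0; report 50 gives 5 > 0. Violating.
Others report (6, 6, 6): truth gives 0; no alternative beats it.
Others report (6, 6, 18): truth gives 0; no alternative beats it.
(Checking all 125 profiles: 9 have a profitable deviation, 116 do not.)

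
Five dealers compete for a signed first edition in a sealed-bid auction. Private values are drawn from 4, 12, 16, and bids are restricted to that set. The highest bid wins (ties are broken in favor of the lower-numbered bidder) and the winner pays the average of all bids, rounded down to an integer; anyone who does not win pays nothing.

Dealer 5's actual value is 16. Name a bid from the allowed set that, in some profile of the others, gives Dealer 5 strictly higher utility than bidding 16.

Suppose Dealer 1 bids 4, Dealer 2 bids 4, Dealer 3 bids 4 and Dealer 4 bids 4.
Bid 16: wins, pays 6, utility 16 - 6 = 10.
Bid 12: wins, pays 5, utility 16 - 5 = 11.
So bidding 12 beats truth here (11 > 10).

12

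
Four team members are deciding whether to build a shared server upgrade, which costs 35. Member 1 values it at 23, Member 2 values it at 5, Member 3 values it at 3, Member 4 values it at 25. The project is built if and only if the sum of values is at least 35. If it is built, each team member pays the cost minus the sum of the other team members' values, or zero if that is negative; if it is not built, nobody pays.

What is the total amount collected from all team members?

6

Total value 56 ≥ cost 35, so it is built.
Member 1: others sum to 33; max(0, 35 - 33) = 2.
Member 2: others sum to 51; max(0, 35 - 51) = 0.
Member 3: others sum to 53; max(0, 35 - 53) = 0.
Member 4: others sum to 31; max(0, 35 - 31) = 4.
Total collected = 2 + 0 + 0 + 4 = 6.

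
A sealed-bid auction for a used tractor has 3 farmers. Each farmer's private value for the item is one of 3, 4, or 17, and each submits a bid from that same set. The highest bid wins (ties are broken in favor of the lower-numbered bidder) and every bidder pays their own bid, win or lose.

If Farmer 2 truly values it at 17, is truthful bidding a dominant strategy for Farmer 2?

No

Consider the case where Farmer 1 bids 3 and Farmer 3 bids 3.
Truthful bid 17: wins, pays 17, utility 17 - 17 = 0.
Bid 4 instead: wins, pays 4, utility 17 - 4 = 13.
Since 13 > 0, bidding 4 is strictly better here, so truthful bidding is not dominant.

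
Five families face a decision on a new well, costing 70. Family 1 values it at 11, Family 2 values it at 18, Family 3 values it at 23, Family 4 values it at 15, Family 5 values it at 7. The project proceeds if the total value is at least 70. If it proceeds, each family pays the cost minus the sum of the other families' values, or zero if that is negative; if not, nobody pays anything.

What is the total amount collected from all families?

Total value 74 ≥ cost 70, so it is built.
Family 1: others sum to 63; max(0, 70 - 63) = 7.
Family 2: others sum to 56; max(0, 70 - 56) = 14.
Family 3: others sum to 51; max(0, 70 - 51) = 19.
Family 4: others sum to 59; max(0, 70 - 59) = 11.
Family 5: others sum to 67; max(0, 70 - 67) = 3.
Total collected = 7 + 14 + 19 + 11 + 3 = 54.

54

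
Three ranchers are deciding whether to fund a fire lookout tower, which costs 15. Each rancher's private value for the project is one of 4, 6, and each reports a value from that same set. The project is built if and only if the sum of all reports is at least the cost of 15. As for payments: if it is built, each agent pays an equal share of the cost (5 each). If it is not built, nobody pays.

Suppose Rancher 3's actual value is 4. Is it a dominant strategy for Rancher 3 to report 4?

Yes

Check each profile of the others' reports and compare truth against every alternative report.
Others report (4, 6): truth gives 0, best alternative gives -1.
Others report (6, 4): truth gives 0, best alternative gives -1.
Others report (6, 6): truth gives -1, best alternative gives -1.
Others report (4, 4): truth gives 0, best alternative gives 0.
In every case the truthful report is at least as good as any alternative, so it is a dominant strategy.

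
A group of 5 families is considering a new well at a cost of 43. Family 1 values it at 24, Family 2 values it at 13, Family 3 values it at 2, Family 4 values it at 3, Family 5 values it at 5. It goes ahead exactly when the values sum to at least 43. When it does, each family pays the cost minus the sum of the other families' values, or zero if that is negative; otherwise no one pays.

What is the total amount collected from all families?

30

Total value 47 ≥ cost 43, so it is built.
Family 1: others sum to 23; max(0, 43 - 23) = 20.
Family 2: others sum to 34; max(0, 43 - 34) = 9.
Family 3: others sum to 45; max(0, 43 - 45) = 0.
Family 4: others sum to 44; max(0, 43 - 44) = 0.
Family 5: others sum to 42; max(0, 43 - 42) = 1.
Total collected = 20 + 9 + 0 + 0 + 1 = 30.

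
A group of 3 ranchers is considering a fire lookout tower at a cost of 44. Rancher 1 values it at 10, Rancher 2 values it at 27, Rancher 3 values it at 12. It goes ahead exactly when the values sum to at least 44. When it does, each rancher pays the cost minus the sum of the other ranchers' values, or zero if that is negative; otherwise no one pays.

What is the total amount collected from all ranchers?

Total value 49 ≥ cost 44, so it is built.
Rancher 1: others sum to 39; max(0, 44 - 39) = 5.
Rancher 2: others sum to 22; max(0, 44 - 22) = 22.
Rancher 3: others sum to 37; max(0, 44 - 37) = 7.
Total collected = 5 + 22 + 7 = 34.

34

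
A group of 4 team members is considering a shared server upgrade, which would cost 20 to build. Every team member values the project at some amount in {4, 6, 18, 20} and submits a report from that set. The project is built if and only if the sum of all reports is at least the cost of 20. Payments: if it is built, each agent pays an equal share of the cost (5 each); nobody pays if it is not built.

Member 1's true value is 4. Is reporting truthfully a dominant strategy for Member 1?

Check each profile of the others' reports and compare truth against every alternative report.
Others report (4, 4, 6): truth gives 0, best alternative gives -1.
Others report (4, 6, 4): truth gives 0, best alternative gives -1.
Others report (6, 4, 4): truth gives 0, best alternative gives -1.
Others report (4, 4, 18): truth gives -1, best alternative gives -1.
Others report (4, 4, 20): truth gives -1, best alternative gives -1.
Others report (4, 6, 6): truth gives -1, best alternative gives -1.
(Remaining 58 profiles checked similarly; truth is weakly best in each.)
In every case the truthful report is at least as good as any alternative, so it is a dominant strategy.

Yes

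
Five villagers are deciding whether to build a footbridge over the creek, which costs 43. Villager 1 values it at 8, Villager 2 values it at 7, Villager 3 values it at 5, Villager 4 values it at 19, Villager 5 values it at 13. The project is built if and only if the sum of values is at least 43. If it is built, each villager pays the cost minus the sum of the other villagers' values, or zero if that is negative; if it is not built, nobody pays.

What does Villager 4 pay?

Total value 52 ≥ cost 43, so the project is built.
The other villagers' values sum to 33.
Cost minus that sum is 43 - 33 = 10.

10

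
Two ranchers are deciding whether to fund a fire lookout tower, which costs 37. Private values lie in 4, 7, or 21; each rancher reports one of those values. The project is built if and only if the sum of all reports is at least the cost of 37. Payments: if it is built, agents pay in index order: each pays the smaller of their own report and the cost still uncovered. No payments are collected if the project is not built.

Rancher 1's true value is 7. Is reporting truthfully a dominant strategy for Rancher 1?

Check each profile of the others' reports and compare truth against every alternative report.
Others report (4): truth gives 0, best alternative gives 0.
Others report (7): truth gives 0, best alternative gives 0.
Others report (21): truth gives 0, best alternative gives 0.
In every case the truthful report is at least as good as any alternative, so it is a dominant strategy.

Yes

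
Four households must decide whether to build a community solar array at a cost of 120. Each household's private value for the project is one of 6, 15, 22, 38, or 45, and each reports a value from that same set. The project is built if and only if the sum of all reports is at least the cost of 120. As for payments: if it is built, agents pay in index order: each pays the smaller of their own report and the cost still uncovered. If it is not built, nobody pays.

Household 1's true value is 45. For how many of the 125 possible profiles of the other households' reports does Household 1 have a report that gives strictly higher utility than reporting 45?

Others report (6, 38, 38): truth gives 0; report 38 gives 7 > 0. Violating.
Others report (6, 38, 45): truth gives 0; report 38 gives 7 > 0. Violating.
Others report (6, 45, 38): truth gives 0; report 38 gives 7 > 0. Violating.
Others report (6, 45, 45): truth gives 0; report 38 gives 7 > 0. Violating.
Others report (6, 6, 6): truth gives 0; no alternative beats it.
Others report (6, 6, 15): truth gives 0; no alternative beats it.
(Checking all 125 profiles: 56 have a profitable deviation, 69 do not.)

56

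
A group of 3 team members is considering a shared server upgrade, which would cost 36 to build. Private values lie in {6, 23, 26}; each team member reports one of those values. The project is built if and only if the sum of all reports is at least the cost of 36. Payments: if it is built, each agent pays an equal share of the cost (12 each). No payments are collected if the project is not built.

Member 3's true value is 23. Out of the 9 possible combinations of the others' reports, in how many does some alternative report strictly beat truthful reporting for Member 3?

1

Others report (6, 6): truth gives 0; report 26 gives 11 > 0. Violating.
Others report (6, 23): truth gives 11; no alternative beats it.
Others report (6, 26): truth gives 11; no alternative beats it.
(Checking all 9 profiles: 1 has a profitable deviation, 8 do not.)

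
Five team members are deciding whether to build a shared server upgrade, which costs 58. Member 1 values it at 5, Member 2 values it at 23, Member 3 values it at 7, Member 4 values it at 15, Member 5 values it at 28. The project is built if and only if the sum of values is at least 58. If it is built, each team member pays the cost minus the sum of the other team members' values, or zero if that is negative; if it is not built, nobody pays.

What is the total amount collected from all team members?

Total value 78 ≥ cost 58, so it is built.
Member 1: others sum to 73; max(0, 58 - 73) = 0.
Member 2: others sum to 55; max(0, 58 - 55) = 3.
Member 3: others sum to 71; max(0, 58 - 71) = 0.
Member 4: others sum to 63; max(0, 58 - 63) = 0.
Member 5: others sum to 50; max(0, 58 - 50) = 8.
Total collected = 0 + 3 + 0 + 0 + 8 = 11.

11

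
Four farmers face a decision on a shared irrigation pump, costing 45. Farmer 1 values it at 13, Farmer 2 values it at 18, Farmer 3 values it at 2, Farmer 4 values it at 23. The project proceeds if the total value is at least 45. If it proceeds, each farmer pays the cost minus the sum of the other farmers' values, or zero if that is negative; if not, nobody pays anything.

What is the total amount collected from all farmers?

21

Total value 56 ≥ cost 45, so it is built.
Farmer 1: others sum to 43; max(0, 45 - 43) = 2.
Farmer 2: others sum to 38; max(0, 45 - 38) = 7.
Farmer 3: others sum to 54; max(0, 45 - 54) = 0.
Farmer 4: others sum to 33; max(0, 45 - 33) = 12.
Total collected = 2 + 7 + 0 + 12 = 21.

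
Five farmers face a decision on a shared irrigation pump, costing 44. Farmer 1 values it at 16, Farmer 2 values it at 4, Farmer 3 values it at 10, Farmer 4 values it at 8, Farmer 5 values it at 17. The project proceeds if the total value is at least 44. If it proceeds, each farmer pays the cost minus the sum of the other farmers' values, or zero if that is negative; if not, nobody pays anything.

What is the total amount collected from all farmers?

11

Total value 55 ≥ cost 44, so it is built.
Farmer 1: others sum to 39; max(0, 44 - 39) = 5.
Farmer 2: others sum to 51; max(0, 44 - 51) = 0.
Farmer 3: others sum to 45; max(0, 44 - 45) = 0.
Farmer 4: others sum to 47; max(0, 44 - 47) = 0.
Farmer 5: others sum to 38; max(0, 44 - 38) = 6.
Total collected = 5 + 0 + 0 + 0 + 6 = 11.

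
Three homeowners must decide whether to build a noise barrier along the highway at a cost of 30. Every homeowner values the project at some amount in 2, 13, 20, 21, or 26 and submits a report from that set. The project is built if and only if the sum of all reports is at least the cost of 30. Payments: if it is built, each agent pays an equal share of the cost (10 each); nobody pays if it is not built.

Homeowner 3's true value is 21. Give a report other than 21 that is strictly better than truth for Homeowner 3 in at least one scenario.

26

Suppose Homeowner 1 reports 2 and Homeowner 2 reports 2.
Report 21: project not built, utility 0.
Report 26: project built, pays 10, utility 21 - 10 = 11.
So reporting 26 beats truth here (11 > 0).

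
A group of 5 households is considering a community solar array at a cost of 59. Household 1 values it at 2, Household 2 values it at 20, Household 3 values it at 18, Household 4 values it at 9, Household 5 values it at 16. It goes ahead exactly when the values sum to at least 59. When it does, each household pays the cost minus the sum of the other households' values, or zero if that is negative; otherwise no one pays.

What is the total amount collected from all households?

Total value 65 ≥ cost 59, so it is built.
Household 1: others sum to 63; max(0, 59 - 63) = 0.
Household 2: others sum to 45; max(0, 59 - 45) = 14.
Household 3: others sum to 47; max(0, 59 - 47) = 12.
Household 4: others sum to 56; max(0, 59 - 56) = 3.
Household 5: others sum to 49; max(0, 59 - 49) = 10.
Total collected = 0 + 14 + 12 + 3 + 10 = 39.

39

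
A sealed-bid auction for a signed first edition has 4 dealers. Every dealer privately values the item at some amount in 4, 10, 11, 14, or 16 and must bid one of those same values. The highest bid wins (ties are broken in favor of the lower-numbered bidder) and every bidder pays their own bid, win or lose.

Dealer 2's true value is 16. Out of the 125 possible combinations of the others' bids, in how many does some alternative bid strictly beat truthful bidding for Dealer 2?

73

Others bid (4, 4, 4): truth gives 0; bid 10 gives 6 > 0. Violating.
Others bid (4, 4, 10): truth gives 0; bid 10 gives 6 > 0. Violating.
Others bid (4, 4, 11): truth gives 0; bid 11 gives 5 > 0. Violating.
Others bid (4, 4, 14): truth gives 0; bid 14 gives 2 > 0. Violating.
Others bid (4, 4, 16): truth gives 0; no alternative beats it.
Others bid (4, 10, 16): truth gives 0; no alternative beats it.
(Checking all 125 profiles: 73 have a profitable deviation, 52 do not.)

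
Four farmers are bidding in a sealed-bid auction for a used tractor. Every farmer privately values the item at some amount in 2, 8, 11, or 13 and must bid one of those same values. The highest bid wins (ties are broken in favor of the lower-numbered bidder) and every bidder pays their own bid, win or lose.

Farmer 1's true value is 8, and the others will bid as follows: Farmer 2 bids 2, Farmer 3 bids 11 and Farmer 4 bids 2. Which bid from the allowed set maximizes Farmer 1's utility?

2

Bid 2: loses but pays 2, utility -2.
Bid 8: loses but pays 8, utility -8.
Bid 11: wins, pays 11, utility 8 - 11 = -3.
Bid 13: wins, pays 13, utility 8 - 13 = -5.
The best choice is 2 with utility -2.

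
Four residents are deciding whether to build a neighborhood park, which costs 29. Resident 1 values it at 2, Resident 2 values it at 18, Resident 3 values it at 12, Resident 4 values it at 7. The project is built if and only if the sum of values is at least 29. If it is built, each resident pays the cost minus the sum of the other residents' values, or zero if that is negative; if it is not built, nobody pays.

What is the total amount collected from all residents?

Total value 39 ≥ cost 29, so it is built.
Resident 1: others sum to 37; max(0, 29 - 37) = 0.
Resident 2: others sum to 21; max(0, 29 - 21) = 8.
Resident 3: others sum to 27; max(0, 29 - 27) = 2.
Resident 4: others sum to 32; max(0, 29 - 32) = 0.
Total collected = 0 + 8 + 2 + 0 = 10.

10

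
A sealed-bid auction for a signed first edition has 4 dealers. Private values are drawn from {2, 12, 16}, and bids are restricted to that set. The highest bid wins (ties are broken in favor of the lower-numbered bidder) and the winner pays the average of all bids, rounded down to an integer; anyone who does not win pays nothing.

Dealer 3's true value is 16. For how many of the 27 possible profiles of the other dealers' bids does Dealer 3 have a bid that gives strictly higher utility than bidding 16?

Others bid (2, 2, 2): truth gives 11; bid 12 gives 12 > 11. Violating.
Others bid (2, 2, 12): truth gives 8; bid 12 gives 9 > 8. Violating.
Others bid (2, 2, 16): truth gives 7; no alternative beats it.
Others bid (2, 12, 2): truth gives 8; no alternative beats it.
(Checking all 27 profiles: 2 have a profitable deviation, 25 do not.)

2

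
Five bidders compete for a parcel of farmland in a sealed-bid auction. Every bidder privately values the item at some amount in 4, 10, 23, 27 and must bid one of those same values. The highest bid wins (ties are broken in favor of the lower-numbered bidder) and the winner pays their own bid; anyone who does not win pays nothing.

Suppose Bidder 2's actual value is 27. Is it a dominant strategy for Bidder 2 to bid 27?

Consider the case where Bidder 1 bids 4, Bidder 3 bids 4, Bidder 4 bids 4 and Bidder 5 bids 4.
Truthful bid 27: wins, pays 27, utility 27 - 27 = 0.
Bid 10 instead: wins, pays 10, utility 27 - 10 = 17.
Since 17 > 0, bidding 10 is strictly better here, so truthful bidding is not dominant.

No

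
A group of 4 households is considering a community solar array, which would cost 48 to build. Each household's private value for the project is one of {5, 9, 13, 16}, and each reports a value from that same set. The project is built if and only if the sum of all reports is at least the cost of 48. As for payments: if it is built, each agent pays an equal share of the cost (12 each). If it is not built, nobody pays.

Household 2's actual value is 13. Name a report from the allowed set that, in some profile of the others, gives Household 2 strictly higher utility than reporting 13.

Suppose Household 1 reports 5, Household 3 reports 13 and Household 4 reports 16.
Report 13: project not built, utility 0.
Report 16: project built, pays 12, utility 13 - 12 = 1.
So reporting 16 beats truth here (1 > 0).

16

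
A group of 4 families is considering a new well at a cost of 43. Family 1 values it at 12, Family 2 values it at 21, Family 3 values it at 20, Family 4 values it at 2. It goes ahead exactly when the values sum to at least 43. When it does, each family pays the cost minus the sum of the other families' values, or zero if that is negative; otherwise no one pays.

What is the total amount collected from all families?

Total value 55 ≥ cost 43, so it is built.
Family 1: others sum to 43; max(0, 43 - 43) = 0.
Family 2: others sum to 34; max(0, 43 - 34) = 9.
Family 3: others sum to 35; max(0, 43 - 35) = 8.
Family 4: others sum to 53; max(0, 43 - 53) = 0.
Total collected = 0 + 9 + 8 + 0 = 17.

17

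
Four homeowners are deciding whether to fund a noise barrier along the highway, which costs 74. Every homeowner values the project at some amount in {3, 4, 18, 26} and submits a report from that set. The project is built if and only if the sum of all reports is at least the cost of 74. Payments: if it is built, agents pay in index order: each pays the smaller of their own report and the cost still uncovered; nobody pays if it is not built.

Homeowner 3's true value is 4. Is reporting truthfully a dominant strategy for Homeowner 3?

No

Consider the case where Homeowner 1 reports 26, Homeowner 2 reports 26 and Homeowner 4 reports 26.
Truthful report 4: project built, pays 4, utility 4 - 4 = 0.
Report 3 instead: project built, pays 3, utility 4 - 3 = 1.
Since 1 > 0, reporting 3 is strictly better here, so truthful reporting is not dominant.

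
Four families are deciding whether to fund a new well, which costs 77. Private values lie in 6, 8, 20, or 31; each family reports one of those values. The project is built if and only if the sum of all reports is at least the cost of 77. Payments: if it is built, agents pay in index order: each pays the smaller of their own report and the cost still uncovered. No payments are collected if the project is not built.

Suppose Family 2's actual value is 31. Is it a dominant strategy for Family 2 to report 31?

No

Consider the case where Family 1 reports 6, Family 3 reports 20 and Family 4 reports 31.
Truthful report 31: project built, pays 31, utility 31 - 31 = 0.
Report 20 instead: project built, pays 20, utility 31 - 20 = 11.
Since 11 > 0, reporting 20 is strictly better here, so truthful reporting is not dominant.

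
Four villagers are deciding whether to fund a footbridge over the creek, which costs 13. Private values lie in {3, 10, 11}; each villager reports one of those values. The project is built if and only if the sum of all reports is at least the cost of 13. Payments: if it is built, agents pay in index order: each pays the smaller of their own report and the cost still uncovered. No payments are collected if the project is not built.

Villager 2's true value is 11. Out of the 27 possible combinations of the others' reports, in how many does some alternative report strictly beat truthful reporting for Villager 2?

Others report (3, 3, 10): truth gives 1; report 3 gives 8 > 1. Violating.
Others report (3, 3, 11): truth gives 1; report 3 gives 8 > 1. Violating.
Others report (3, 10, 3): truth gives 1; report 3 gives 8 > 1. Violating.
Others report (3, 10, 10): truth gives 1; report 3 gives 8 > 1. Violating.
Others report (3, 3, 3): truth gives 1; no alternative beats it.
Others report (10, 3, 3): truth gives 8; no alternative beats it.
(Checking all 27 profiles: 8 have a profitable deviation, 19 do not.)

8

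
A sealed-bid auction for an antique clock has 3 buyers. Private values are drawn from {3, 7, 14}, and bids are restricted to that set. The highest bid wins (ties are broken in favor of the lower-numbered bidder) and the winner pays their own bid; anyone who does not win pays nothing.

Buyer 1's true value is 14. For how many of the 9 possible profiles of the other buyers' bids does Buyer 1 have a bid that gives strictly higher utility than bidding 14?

4

Others bid (3, 3): truth gives 0; bid 3 gives 11 > 0. Violating.
Others bid (3, 7): truth gives 0; bid 7 gives 7 > 0. Violating.
Others bid (7, 3): truth gives 0; bid 7 gives 7 > 0. Violating.
Others bid (7, 7): truth gives 0; bid 7 gives 7 > 0. Violating.
Others bid (3, 14): truth gives 0; no alternative beats it.
Others bid (7, 14): truth gives 0; no alternative beats it.
(Checking all 9 profiles: 4 have a profitable deviation, 5 do not.)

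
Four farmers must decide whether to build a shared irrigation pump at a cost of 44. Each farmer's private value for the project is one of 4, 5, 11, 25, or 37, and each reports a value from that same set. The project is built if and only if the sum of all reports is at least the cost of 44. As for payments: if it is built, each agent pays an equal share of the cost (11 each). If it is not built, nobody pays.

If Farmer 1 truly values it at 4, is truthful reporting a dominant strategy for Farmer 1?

Check each profile of the others' reports and compare truth against every alternative report.
Others report (4, 4, 37): truth gives -7, best alternative gives -7.
Others report (4, 5, 37): truth gives -7, best alternative gives -7.
Others report (4, 11, 25): truth gives -7, best alternative gives -7.
Others report (4, 11, 37): truth gives -7, best alternative gives -7.
Others report (4, 25, 11): truth gives -7, best alternative gives -7.
Others report (4, 25, 25): truth gives -7, best alternative gives -7.
(Remaining 119 profiles checked similarly; truth is weakly best in each.)
In every case the truthful report is at least as good as any alternative, so it is a dominant strategy.

Yes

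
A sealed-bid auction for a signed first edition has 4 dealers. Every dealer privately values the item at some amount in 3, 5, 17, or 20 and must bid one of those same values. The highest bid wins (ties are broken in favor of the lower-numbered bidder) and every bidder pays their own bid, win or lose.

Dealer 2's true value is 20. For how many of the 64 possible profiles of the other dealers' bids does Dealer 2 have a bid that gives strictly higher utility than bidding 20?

34

Others bid (3, 3, 3): truth gives 0; bid 5 gives 15 > 0. Violating.
Others bid (3, 3, 5): truth gives 0; bid 5 gives 15 > 0. Violating.
Others bid (3, 3, 17): truth gives 0; bid 17 gives 3 > 0. Violating.
Others bid (3, 5, 3): truth gives 0; bid 5 gives 15 > 0. Violating.
Others bid (3, 3, 20): truth gives 0; no alternative beats it.
Others bid (3, 5, 20): truth gives 0; no alternative beats it.
(Checking all 64 profiles: 34 have a profitable deviation, 30 do not.)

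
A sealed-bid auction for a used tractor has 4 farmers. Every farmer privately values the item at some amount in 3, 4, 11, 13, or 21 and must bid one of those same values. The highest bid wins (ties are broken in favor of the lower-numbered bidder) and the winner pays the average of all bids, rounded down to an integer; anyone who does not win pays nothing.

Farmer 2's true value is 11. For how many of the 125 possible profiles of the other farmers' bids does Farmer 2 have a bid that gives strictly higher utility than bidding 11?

Others bid (3, 3, 3): truth gives 6; bid 4 gives 8 > 6. Violating.
Others bid (3, 3, 4): truth gives 6; bid 4 gives 8 > 6. Violating.
Others bid (3, 3, 13): truth gives 0; bid 13 gives 3 > 0. Violating.
Others bid (3, 4, 3): truth gives 6; bid 4 gives 8 > 6. Violating.
Others bid (3, 3, 11): truth gives 4; no alternative beats it.
Others bid (3, 3, 21): truth gives 0; no alternative beats it.
(Checking all 125 profiles: 34 have a profitable deviation, 91 do not.)

34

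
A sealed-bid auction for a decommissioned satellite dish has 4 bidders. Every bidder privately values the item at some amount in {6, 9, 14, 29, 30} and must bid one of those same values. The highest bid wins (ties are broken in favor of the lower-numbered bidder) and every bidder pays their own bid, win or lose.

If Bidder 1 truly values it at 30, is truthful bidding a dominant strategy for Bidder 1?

Consider the case where Bidder 2 bids 6, Bidder 3 bids 6 and Bidder 4 bids 6.
Truthful bid 30: wins, pays 30, utility 30 - 30 = 0.
Bid 6 instead: wins, pays 6, utility 30 - 6 = 24.
Since 24 > 0, bidding 6 is strictly better here, so truthful bidding is not dominant.

No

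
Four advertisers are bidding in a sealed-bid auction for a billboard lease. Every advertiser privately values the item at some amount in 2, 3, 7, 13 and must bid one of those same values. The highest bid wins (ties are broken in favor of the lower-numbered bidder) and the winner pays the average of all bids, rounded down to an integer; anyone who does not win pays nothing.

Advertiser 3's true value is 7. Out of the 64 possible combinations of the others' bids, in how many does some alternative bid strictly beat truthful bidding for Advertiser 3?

Others bid (2, 2, 2): truth gives 4; bid 3 gives 5 > 4. Violating.
Others bid (2, 2, 3): truth gives 4; bid 3 gives 5 > 4. Violating.
Others bid (2, 7, 2): truth gives 0; bid 13 gives 1 > 0. Violating.
Others bid (2, 7, 3): truth gives 0; bid 13 gives 1 > 0. Violating.
Others bid (2, 2, 7): truth gives 3; no alternative beats it.
Others bid (2, 2, 13): truth gives 0; no alternative beats it.
(Checking all 64 profiles: 10 have a profitable deviation, 54 do not.)

10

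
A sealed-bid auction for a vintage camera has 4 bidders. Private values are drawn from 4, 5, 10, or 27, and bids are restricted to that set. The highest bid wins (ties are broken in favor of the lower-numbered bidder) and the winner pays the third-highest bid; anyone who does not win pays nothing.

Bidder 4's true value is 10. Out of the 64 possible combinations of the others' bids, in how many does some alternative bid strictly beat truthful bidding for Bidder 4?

Others bid (4, 4, 10): truth gives 0; bid 27 gives 6 > 0. Violating.
Others bid (4, 5, 10): truth gives 0; bid 27 gives 5 > 0. Violating.
Others bid (4, 10, 4): truth gives 0; bid 27 gives 6 > 0. Violating.
Others bid (4, 10, 5): truth gives 0; bid 27 gives 5 > 0. Violating.
Others bid (4, 4, 4): truth gives 6; no alternative beats it.
Others bid (4, 4, 5): truth gives 6; no alternative beats it.
(Checking all 64 profiles: 12 have a profitable deviation, 52 do not.)

12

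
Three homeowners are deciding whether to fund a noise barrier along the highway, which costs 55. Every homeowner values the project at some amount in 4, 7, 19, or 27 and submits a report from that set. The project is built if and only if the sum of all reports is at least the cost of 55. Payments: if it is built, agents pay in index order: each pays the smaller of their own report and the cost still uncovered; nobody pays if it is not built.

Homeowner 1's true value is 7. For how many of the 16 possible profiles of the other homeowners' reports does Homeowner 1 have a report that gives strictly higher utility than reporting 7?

1

Others report (27, 27): truth gives 0; report 4 gives 3 > 0. Violating.
Others report (4, 4): truth gives 0; no alternative beats it.
Others report (4, 7): truth gives 0; no alternative beats it.
(Checking all 16 profiles: 1 has a profitable deviation, 15 do not.)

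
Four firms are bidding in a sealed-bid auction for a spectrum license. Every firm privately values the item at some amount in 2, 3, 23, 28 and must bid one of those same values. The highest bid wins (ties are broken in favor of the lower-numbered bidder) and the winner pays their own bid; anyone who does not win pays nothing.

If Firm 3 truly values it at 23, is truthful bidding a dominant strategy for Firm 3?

Consider the case where Firm 1 bids 2, Firm 2 bids 2 and Firm 4 bids 2.
Truthful bid 23: wins, pays 23, utility 23 - 23 = 0.
Bid 3 instead: wins, pays 3, utility 23 - 3 = 20.
Since 20 > 0, bidding 3 is strictly better here, so truthful bidding is not dominant.

No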